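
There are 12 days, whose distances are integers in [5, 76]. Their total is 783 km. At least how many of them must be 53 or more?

7

Suppose at most 12 − j of them reach 53; then j values are ≤ 52 and the rest ≤ 76.
The total is then ≤ 52·j + 76·(12 − j) = 912 − 24j. For this to be ≥ 783 we need j ≤ 5, so at least 12 − 5 = 7 must reach 53.
Exactly 7 works: 7 values at 76 and 5 at 52 total 792; lower one of the high values by 9 (still ≥ 53) to hit 783.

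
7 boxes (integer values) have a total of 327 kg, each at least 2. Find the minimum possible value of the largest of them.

47

Some value must be at least ⌈327/7⌉ = 47, since 7 × 46 = 322 < 327.
Achievable: 5 of them at 47 and 2 at 46 total 327.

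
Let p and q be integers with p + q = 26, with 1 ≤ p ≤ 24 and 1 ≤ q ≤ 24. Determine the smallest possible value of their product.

For a fixed sum, pq is smallest when p and q are as far apart as possible.
The extreme feasible split is p = 2, q = 24, giving pq = 48.

48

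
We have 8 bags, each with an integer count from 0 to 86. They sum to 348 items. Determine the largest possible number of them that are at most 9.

4

Suppose k of them are at most 9. Those contribute at most 9 each and the rest at most 86 each.
So the total is at most 9k + 86(8 − k) = 688 − 77k. This must still be ≥ 348, so k ≤ 4.
k = 4 is achieved by 4 values at 9 and 4 at 86, total 380; lower one of the 86's by 32 (still > 9) to reach 348.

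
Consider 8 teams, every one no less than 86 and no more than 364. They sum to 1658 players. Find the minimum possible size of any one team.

86

Minimizing one value means maximizing the remaining 7.
The other 7 can take up 7 × 364 = 2548 ≥ 1658 − 86, so one team can sit at its floor of 86.
Achievable: one at 86 and the other 7 totalling 1572, which fits since 7 × 86 ≤ 1572 ≤ 7 × 364.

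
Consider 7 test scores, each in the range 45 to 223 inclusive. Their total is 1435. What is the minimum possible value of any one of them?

To make one score as small as possible, make the other 6 as large as possible.
The other 6 contribute at most 6 × 223 = 1338, leaving at least 1435 − 1338 = 97.
Since 97 ≥ 45, this is achievable: one at 97 and 6 at 223.

97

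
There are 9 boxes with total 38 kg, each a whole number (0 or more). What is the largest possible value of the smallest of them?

The 9 values sum to 38, so their minimum is at most ⌊38/9⌋ = 4.
Taking 7 copies of 4 and 2 copies of 5 gives exactly 38, so 4 is attained.

4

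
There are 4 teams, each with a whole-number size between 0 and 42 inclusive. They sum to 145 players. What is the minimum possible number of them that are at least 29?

Suppose at most 4 − j of them reach 29; then j values are ≤ 28 and the rest ≤ 42.
The total is then ≤ 28·j + 42·(4 − j) = 168 − 14j. For this to be ≥ 145 we need j ≤ 1, so at least 4 − 1 = 3 must reach 29.
Exactly 3 works: 3 values at 42 and 1 at 28 total 154; lower one of the high values by 9 (still ≥ 29) to hit 145.

3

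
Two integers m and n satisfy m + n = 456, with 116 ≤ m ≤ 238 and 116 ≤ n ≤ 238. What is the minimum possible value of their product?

Since m + n is fixed, pushing one of them to its bound minimizes the product.
The extreme feasible split is m = 218, n = 238, giving mn = 51884.

51884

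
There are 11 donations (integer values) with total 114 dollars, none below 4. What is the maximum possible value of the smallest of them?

10

The 11 values sum to 114, so their minimum is at most ⌊114/11⌋ = 10.
Equality holds with 7 values of 10 and 4 values of 11.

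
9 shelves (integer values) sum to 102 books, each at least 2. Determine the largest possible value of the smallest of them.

11

If every one of the 9 were at least 12, the total would be at least 9 × 12 = 108 > 102.
Equality holds with 6 values of 11 and 3 values of 12.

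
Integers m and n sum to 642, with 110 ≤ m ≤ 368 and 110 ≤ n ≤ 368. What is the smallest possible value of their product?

mn = m(642 − m) is concave in m, so over [274, 368] it is minimized at an endpoint.
The extreme feasible split is m = 274, n = 368, giving mn = 100832.

100832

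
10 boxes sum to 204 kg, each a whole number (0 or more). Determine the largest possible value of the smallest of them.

20

The average is 204/10 < 21, so some value is ≤ 20.
Achievable: 6 of them at 20 and 4 at 21 total 204.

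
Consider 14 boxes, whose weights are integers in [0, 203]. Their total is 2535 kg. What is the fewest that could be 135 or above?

Each value short of 135 is at most 134, costing at least 203 − 134 = 69 against the maximum total of 2842.
We can afford to lose at most 2842 − 2535 = 307, so at most ⌊307/69⌋ = 4 fall short, and at least 10 are ≥ 135.
Exactly 10 works: 10 values at 203 and 4 at 134 total 2566; lower one of the high values by 31 (still ≥ 135) to hit 2535.

10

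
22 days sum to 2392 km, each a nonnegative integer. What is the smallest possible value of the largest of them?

109

The 22 values sum to 2392, so their maximum is at least ⌈2392/22⌉ = 109.
Achievable: 16 of them at 109 and 6 at 108 total 2392.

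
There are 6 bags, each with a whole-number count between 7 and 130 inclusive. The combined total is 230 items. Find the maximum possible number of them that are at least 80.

Suppose k of them are at least 80. Those contribute at least 80 each and the other 6 − k at least 7 each.
So the total is at least 80k + 7(6 − k) = 42 + 73k. This must be ≤ 230, giving k ≤ 2.
k = 2 is achieved by 2 values at 80 and 4 at 7, total 188; add 42 to one value (staying below 80) to reach 230.

2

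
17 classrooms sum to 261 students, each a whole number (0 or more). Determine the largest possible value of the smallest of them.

The 17 values sum to 261, so their minimum is at most ⌊261/17⌋ = 15.
Equality holds with 11 values of 15 and 6 values of 16.

15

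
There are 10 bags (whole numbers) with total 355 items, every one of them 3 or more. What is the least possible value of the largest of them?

36

The 10 values sum to 355, so their maximum is at least ⌈355/10⌉ = 36.
Achievable: 5 of them at 36 and 5 at 35 total 355.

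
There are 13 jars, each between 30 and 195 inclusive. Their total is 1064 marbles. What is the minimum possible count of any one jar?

Minimizing one value means maximizing the remaining 12.
The other 12 can take up 12 × 195 = 2340 ≥ 1064 − 30, so one jar can sit at its floor of 30.
Achievable: one at 30 and the other 12 totalling 1034, which fits since 12 × 30 ≤ 1034 ≤ 12 × 195.

30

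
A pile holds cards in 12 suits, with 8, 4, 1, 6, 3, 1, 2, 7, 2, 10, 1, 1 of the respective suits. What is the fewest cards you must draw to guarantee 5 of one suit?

In the worst case you take as many as possible of each suit without reaching 5: 4 + 4 + 1 + 4 + 3 + 1 + 2 + 4 + 2 + 4 + 1 + 1 = 31.
The next one must give 5 of some suit, so 31 + 1 = 32.

32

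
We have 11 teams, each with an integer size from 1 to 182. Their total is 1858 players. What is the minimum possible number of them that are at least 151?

Each value short of 151 is at most 150, costing at least 182 − 150 = 32 against the maximum total of 2002.
We can afford to lose at most 2002 − 1858 = 144, so at most ⌊144/32⌋ = 4 fall short, and at least 7 are ≥ 151.
Exactly 7 works: 7 values at 182 and 4 at 150 total 1874; lower one of the high values by 16 (still ≥ 151) to hit 1858.

7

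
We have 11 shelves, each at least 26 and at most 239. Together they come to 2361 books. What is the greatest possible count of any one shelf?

239

Maximizing one value means minimizing the remaining 10.
The other 10 contribute at least 10 × 26 = 260, leaving at most 2361 − 260 = 2101.
But each shelf is capped at 239, so the maximum is 239.
Achievable: one at 239 and the other 10 totalling 2122, which fits since 10 × 26 ≤ 2122 ≤ 10 × 239.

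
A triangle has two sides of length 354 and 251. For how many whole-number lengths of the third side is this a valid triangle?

The triangle inequality gives |354 − 251| < c < 354 + 251, i.e. 103 < c < 605.
So c can be any integer from 104 to 604: 501 values.

501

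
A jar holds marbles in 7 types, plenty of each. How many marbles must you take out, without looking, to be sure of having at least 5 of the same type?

29

In the worst case you draw 4 of each of the 7 types: 7 × 4 = 28.
One more forces 5 of some type, so 28 + 1 = 29.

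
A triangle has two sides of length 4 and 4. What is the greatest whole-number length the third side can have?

The third side must be less than 4 + 4 = 8.
The largest integer below 8 is 7.

7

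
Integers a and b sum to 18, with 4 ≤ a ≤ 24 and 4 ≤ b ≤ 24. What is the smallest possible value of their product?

56

For a fixed sum, ab is smallest when a and b are as far apart as possible.
At the endpoint a = 4, b = 18 − 4 = 14, so ab = 4 × 14 = 56.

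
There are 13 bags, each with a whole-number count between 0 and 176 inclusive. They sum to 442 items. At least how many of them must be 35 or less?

1

If only k of them are at most 35, the other 13 − k are at least 36, so the total is at least (13 − k)·36 + k·0.
This is ≤ 442, so (13 − k)·36 + 0k ≤ 442, which gives k ≥ 1.
Exactly 1 works: 1 value at 0 and 12 at 36 total 432; raise one of the low values by 10 (still ≤ 35) to hit 442.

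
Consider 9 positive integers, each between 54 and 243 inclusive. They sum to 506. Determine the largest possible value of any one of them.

74

Maximizing one value means minimizing the remaining 8.
The other 8 contribute at least 8 × 54 = 432, leaving at most 506 − 432 = 74.
Since 74 ≤ 243, this is achievable: one at 74 and 8 at 54.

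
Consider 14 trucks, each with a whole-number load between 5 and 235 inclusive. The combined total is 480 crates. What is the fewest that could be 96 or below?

10

Let j be the number exceeding 96. Then the total is ≥ 97·j + 5·(14 − j) = 70 + 92j.
So 92j ≤ 410 and j ≤ 4; hence at least 14 − 4 = 10 are ≤ 96.
Exactly 10 works: 10 values at 5 and 4 at 97 total 438; raise one of the low values by 42 (still ≤ 96) to hit 480.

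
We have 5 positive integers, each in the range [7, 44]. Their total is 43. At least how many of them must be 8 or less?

Let j be the number exceeding 8. Then the total is ≥ 9·j + 7·(5 − j) = 35 + 2j.
So 2j ≤ 8 and j ≤ 4; hence at least 5 − 4 = 1 are ≤ 8.
Exactly 1 works: 1 value at 7 and 4 at 9 total 43.

1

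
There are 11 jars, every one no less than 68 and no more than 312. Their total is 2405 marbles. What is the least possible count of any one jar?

Minimizing one value means maximizing the remaining 10.
The other 10 can take up 10 × 312 = 3120 ≥ 2405 − 68, so one jar can sit at its floor of 68.
Achievable: one at 68 and the other 10 totalling 2337, which fits since 10 × 68 ≤ 2337 ≤ 10 × 312.

68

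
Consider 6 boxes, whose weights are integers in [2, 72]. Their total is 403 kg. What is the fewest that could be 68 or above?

Suppose at most 6 − j of them reach 68; then j values are ≤ 67 and the rest ≤ 72.
The total is then ≤ 67·j + 72·(6 − j) = 432 − 5j. For this to be ≥ 403 we need j ≤ 5, so at least 6 − 5 = 1 must reach 68.
Exactly 1 works: 1 value at 72 and 5 at 67 total 407; lower one of the high values by 4 (still ≥ 68) to hit 403.

1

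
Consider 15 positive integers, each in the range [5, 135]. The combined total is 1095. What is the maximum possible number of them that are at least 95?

With k values at 95 or above and the rest at least 5, the sum is at least 75 + 90k.
Since the sum is 1095, we need 90k ≤ 1020, i.e. k ≤ 11.
k = 11 is achieved by 11 values at 95 and 4 at 5, total 1065; add 30 to one value (staying below 95) to reach 1095.

11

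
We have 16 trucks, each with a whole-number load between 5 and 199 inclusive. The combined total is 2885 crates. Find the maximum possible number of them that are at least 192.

Suppose k of them are at least 192. Those contribute at least 192 each and the other 16 − k at least 5 each.
So the total is at least 192k + 5(16 − k) = 80 + 187k. This must be ≤ 2885, giving k ≤ 15.
k = 15 is achieved by 15 values at 192 and 1 at 5, total 2885.

15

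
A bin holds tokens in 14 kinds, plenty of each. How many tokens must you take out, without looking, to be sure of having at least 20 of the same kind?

267

You could draw 19 of every kind without reaching 20 of any — 266 in all.
One more forces 20 of some kind, so 266 + 1 = 267.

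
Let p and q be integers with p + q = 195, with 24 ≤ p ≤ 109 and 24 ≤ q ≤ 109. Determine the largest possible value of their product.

9506

For a fixed sum, the product pq is largest when p and q are as close as possible.
Taking p = 97 and q = 98 (both in [24, 109]) gives pq = 9506.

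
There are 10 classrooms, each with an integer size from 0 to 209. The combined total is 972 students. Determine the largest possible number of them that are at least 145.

Suppose k of them are at least 145. Those contribute at least 145 each and the other 10 − k at least 0 each.
So the total is at least 145k + 0(10 − k) = 0 + 145k. This must be ≤ 972, giving k ≤ 6.
k = 6 is achieved by 6 values at 145 and 4 at 0, total 870; add 102 to one value (staying below 145) to reach 972.

6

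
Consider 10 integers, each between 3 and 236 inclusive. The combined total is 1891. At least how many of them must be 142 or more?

If only k of them are at least 142, the other 10 − k are at most 141, so the total is at most k·236 + (10 − k)·141.
This must reach 1891, so k·236 + (10 − k)·141 ≥ 1891, giving k ≥ 6.
Exactly 6 works: 6 values at 236 and 4 at 141 total 1980; lower one of the high values by 89 (still ≥ 142) to hit 1891.

6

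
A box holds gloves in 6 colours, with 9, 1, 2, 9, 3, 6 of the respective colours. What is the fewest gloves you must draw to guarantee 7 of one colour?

25

In the worst case you take as many as possible of each colour without reaching 7: 6 + 1 + 2 + 6 + 3 + 6 = 24.
The next one must give 7 of some colour, so 24 + 1 = 25.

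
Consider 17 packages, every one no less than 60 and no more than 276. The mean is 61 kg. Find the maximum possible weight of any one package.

Maximizing one value means minimizing the remaining 16.
The total is 17 × 61 = 1037.
The other 16 contribute at least 16 × 60 = 960, leaving at most 1037 − 960 = 77.
Since 77 ≤ 276, this is achievable: one at 77 and 16 at 60.

77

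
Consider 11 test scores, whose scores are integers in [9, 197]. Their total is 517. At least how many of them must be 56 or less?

Let j be the number exceeding 56. Then the total is ≥ 57·j + 9·(11 − j) = 99 + 48j.
So 48j ≤ 418 and j ≤ 8; hence at least 11 − 8 = 3 are ≤ 56.
Exactly 3 works: 3 values at 9 and 8 at 57 total 483; raise one of the low values by 34 (still ≤ 56) to hit 517.

3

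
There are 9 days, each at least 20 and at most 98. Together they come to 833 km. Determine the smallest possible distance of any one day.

49

Minimizing one value means maximizing the remaining 8.
The other 8 contribute at most 8 × 98 = 784, leaving at least 833 − 784 = 49.
Since 49 ≥ 20, this is achievable: one at 49 and 8 at 98.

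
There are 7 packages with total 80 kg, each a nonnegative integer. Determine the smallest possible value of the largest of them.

12

The average is 80/7 > 11, so not all 7 can be 11 or less; the largest is ≥ 12.
Achievable: 3 of them at 12 and 4 at 11 total 80.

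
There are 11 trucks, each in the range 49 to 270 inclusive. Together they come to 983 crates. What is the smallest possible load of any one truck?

Minimizing one value means maximizing the remaining 10.
The other 10 can take up 10 × 270 = 2700 ≥ 983 − 49, so one truck can sit at its floor of 49.
Achievable: one at 49 and the other 10 totalling 934, which fits since 10 × 49 ≤ 934 ≤ 10 × 270.

49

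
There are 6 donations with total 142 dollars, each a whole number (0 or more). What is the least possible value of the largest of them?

24

Some value must be at least ⌈142/6⌉ = 24, since 6 × 23 = 138 < 142.
Equality holds with 4 values of 24 and 2 values of 23.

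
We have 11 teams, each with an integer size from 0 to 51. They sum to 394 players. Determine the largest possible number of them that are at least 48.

With k values at 48 or above and the rest at least 0, the sum is at least 0 + 48k.
Since the sum is 394, we need 48k ≤ 394, i.e. k ≤ 8.
k = 8 is achieved by 8 values at 48 and 3 at 0, total 384; add 10 to one value (staying below 48) to reach 394.

8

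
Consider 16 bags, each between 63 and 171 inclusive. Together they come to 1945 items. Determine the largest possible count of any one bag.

171

To make one bag as large as possible, make the other 15 as small as possible.
The other 15 contribute at least 15 × 63 = 945, leaving at most 1945 − 945 = 1000.
But each bag is capped at 171, so the maximum is 171.
Achievable: one at 171 and the other 15 totalling 1774, which fits since 15 × 63 ≤ 1774 ≤ 15 × 171.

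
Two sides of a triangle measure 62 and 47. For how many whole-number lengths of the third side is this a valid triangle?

The triangle inequality gives |62 − 47| < c < 62 + 47, i.e. 15 < c < 109.
So c can be any integer from 16 to 108: 93 values.

93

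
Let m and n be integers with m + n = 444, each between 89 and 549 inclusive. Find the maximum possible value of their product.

49284

With m + n fixed, mn peaks when the two are closest together.
Taking m = 222 and n = 222 (both in [89, 549]) gives mn = 49284.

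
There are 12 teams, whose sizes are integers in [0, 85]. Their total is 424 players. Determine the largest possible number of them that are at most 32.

11

Suppose k of them are at most 32. Those contribute at most 32 each and the rest at most 85 each.
So the total is at most 32k + 85(12 − k) = 1020 − 53k. This must still be ≥ 424, so k ≤ 11.
k = 11 is achieved by 11 values at 32 and 1 at 85, total 437; lower one of the 85's by 13 (still > 32) to reach 424.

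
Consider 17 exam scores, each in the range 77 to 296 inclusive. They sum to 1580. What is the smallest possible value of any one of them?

77

To make one score as small as possible, make the other 16 as large as possible.
The other 16 can take up 16 × 296 = 4736 ≥ 1580 − 77, so one score can sit at its floor of 77.
Achievable: one at 77 and the other 16 totalling 1503, which fits since 16 × 77 ≤ 1503 ≤ 16 × 296.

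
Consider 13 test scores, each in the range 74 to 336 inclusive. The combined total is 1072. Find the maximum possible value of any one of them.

To make one score as large as possible, make the other 12 as small as possible.
The other 12 contribute at least 12 × 74 = 888, leaving at most 1072 − 888 = 184.
Since 184 ≤ 336, this is achievable: one at 184 and 12 at 74.

184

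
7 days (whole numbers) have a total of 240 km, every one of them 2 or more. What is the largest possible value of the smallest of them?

The average is 240/7 < 35, so some value is ≤ 34.
Achievable: 5 of them at 34 and 2 at 35 total 240.

34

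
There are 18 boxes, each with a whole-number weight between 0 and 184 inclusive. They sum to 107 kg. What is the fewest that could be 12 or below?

10

If only k of them are at most 12, the other 18 − k are at least 13, so the total is at least (18 − k)·13 + k·0.
This is ≤ 107, so (18 − k)·13 + 0k ≤ 107, which gives k ≥ 10.
Exactly 10 works: 10 values at 0 and 8 at 13 total 104; raise one of the low values by 3 (still ≤ 12) to hit 107.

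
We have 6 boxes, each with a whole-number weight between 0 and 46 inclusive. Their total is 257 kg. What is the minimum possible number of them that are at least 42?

3

If only k of them are at least 42, the other 6 − k are at most 41, so the total is at most k·46 + (6 − k)·41.
This must reach 257, so k·46 + (6 − k)·41 ≥ 257, giving k ≥ 3.
Exactly 3 works: 3 values at 46 and 3 at 41 total 261; lower one of the high values by 4 (still ≥ 42) to hit 257.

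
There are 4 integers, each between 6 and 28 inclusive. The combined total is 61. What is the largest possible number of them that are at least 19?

If k of the values are ≥ 19, the total is ≥ 19k + 6(4 − k).
Setting 19k + 6(4 − k) ≤ 61 gives 13k ≤ 37, so k ≤ 2.
k = 2 is achieved by 2 values at 19 and 2 at 6, total 50; add 11 to one value (staying below 19) to reach 61.

2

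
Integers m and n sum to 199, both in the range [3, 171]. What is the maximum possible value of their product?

With m + n fixed, mn peaks when the two are closest together.
Taking m = 99 and n = 100 (both in [3, 171]) gives mn = 9900.

9900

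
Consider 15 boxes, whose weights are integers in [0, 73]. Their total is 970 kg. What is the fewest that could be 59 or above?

If only k of them are at least 59, the other 15 − k are at most 58, so the total is at most k·73 + (15 − k)·58.
This must reach 970, so k·73 + (15 − k)·58 ≥ 970, giving k ≥ 7.
Exactly 7 works: 7 values at 73 and 8 at 58 total 975; lower one of the high values by 5 (still ≥ 59) to hit 970.

7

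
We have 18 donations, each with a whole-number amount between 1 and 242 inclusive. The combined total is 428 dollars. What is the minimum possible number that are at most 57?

11

If only k of them are at most 57, the other 18 − k are at least 58, so the total is at least (18 − k)·58 + k·1.
This is ≤ 428, so (18 − k)·58 + 1k ≤ 428, which gives k ≥ 11.
Exactly 11 works: 11 values at 1 and 7 at 58 total 417; raise one of the low values by 11 (still ≤ 57) to hit 428.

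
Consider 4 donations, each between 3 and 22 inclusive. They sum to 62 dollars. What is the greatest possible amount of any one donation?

22

To make one donation as large as possible, make the other 3 as small as possible.
The other 3 contribute at least 3 × 3 = 9, leaving at most 62 − 9 = 53.
But each donation is capped at 22, so the maximum is 22.
Achievable: one at 22 and the other 3 totalling 40, which fits since 3 × 3 ≤ 40 ≤ 3 × 22.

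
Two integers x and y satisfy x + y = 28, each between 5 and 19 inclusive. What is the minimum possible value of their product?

Since x + y is fixed, pushing one of them to its bound minimizes the product.
The extreme feasible split is x = 9, y = 19, giving xy = 171.

171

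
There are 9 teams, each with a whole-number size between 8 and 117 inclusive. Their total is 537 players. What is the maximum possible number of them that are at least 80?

6

If k of the values are ≥ 80, the total is ≥ 80k + 8(9 − k).
Setting 80k + 8(9 − k) ≤ 537 gives 72k ≤ 465, so k ≤ 6.
k = 6 is achieved by 6 values at 80 and 3 at 8, total 504; add 33 to one value (staying below 80) to reach 537.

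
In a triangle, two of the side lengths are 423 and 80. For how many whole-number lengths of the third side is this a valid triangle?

The triangle inequality gives |423 − 80| < c < 423 + 80, i.e. 343 < c < 503.
So c can be any integer from 344 to 502: 159 values.

159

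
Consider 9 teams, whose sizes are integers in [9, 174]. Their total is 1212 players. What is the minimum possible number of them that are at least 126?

Suppose at most 9 − j of them reach 126; then j values are ≤ 125 and the rest ≤ 174.
The total is then ≤ 125·j + 174·(9 − j) = 1566 − 49j. For this to be ≥ 1212 we need j ≤ 7, so at least 9 − 7 = 2 must reach 126.
Exactly 2 works: 2 values at 174 and 7 at 125 total 1223; lower one of the high values by 11 (still ≥ 126) to hit 1212.

2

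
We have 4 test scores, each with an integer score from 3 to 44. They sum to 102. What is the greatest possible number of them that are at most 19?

2

Suppose k of them are at most 19. Those contribute at most 19 each and the rest at most 44 each.
So the total is at most 19k + 44(4 − k) = 176 − 25k. This must still be ≥ 102, so k ≤ 2.
k = 2 is achieved by 2 values at 19 and 2 at 44, total 126; lower one of the 44's by 24 (still > 19) to reach 102.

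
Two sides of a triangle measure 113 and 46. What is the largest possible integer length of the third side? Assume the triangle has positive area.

158

The third side must be less than 113 + 46 = 159.
The largest integer below 159 is 158.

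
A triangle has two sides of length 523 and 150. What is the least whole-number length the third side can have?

The third side must exceed |523 − 150| = 373.
The smallest integer above 373 is 374.

374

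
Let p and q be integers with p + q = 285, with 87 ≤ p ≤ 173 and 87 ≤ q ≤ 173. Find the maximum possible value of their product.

20306

With p + q fixed, pq peaks when the two are closest together.
Taking p = 142 and q = 143 (both in [87, 173]) gives pq = 20306.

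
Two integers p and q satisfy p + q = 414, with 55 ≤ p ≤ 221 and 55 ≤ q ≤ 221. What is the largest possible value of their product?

42849

For a fixed sum, the product pq is largest when p and q are as close as possible.
Taking p = 207 and q = 207 (both in [55, 221]) gives pq = 42849.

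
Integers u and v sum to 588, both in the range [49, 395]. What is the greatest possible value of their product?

86436

For a fixed sum, the product uv is largest when u and v are as close as possible.
Taking u = 294 and v = 294 (both in [49, 395]) gives uv = 86436.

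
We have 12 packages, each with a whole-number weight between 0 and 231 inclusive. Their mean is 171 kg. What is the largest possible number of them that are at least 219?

The total is 12 × 171 = 2052.
With k values at 219 or above and the rest at least 0, the sum is at least 0 + 219k.
Since the sum is 2052, we need 219k ≤ 2052, i.e. k ≤ 9.
k = 9 is achieved by 9 values at 219 and 3 at 0, total 1971; add 81 to one value (staying below 219) to reach 2052.

9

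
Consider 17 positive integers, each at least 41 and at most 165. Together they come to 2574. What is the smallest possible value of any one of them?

41

To make one integer as small as possible, make the other 16 as large as possible.
The other 16 can take up 16 × 165 = 2640 ≥ 2574 − 41, so one integer can sit at its floor of 41.
Achievable: one at 41 and the other 16 totalling 2533, which fits since 16 × 41 ≤ 2533 ≤ 16 × 165.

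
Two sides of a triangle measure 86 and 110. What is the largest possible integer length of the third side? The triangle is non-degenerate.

The third side must be less than 86 + 110 = 196.
The largest integer below 196 is 195.

195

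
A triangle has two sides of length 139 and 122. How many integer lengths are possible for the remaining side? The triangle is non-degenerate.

243

The triangle inequality gives |139 − 122| < c < 139 + 122, i.e. 17 < c < 261.
So c can be any integer from 18 to 260: 243 values.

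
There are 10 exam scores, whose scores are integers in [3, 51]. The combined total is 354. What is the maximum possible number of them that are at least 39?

If k of the values are ≥ 39, the total is ≥ 39k + 3(10 − k).
Setting 39k + 3(10 − k) ≤ 354 gives 36k ≤ 324, so k ≤ 9.
k = 9 is achieved by 9 values at 39 and 1 at 3, total 354.

9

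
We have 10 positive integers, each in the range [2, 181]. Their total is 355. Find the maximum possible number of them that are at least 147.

If k of the values are ≥ 147, the total is ≥ 147k + 2(10 − k).
Setting 147k + 2(10 − k) ≤ 355 gives 145k ≤ 335, so k ≤ 2.
k = 2 is achieved by 2 values at 147 and 8 at 2, total 310; add 45 to one value (staying below 147) to reach 355.

2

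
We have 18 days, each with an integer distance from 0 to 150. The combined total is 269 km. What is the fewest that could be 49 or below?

13

Each value above 49 is at least 50, contributing at least 50 − 0 = 50 above the floor 0.
The sum exceeds the floor total 0 by 269, so at most ⌊269/50⌋ = 5 exceed 49, and at least 13 are ≤ 49.
Exactly 13 works: 13 values at 0 and 5 at 50 total 250; raise one of the low values by 19 (still ≤ 49) to hit 269.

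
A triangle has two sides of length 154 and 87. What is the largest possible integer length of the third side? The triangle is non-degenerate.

The third side must be less than 154 + 87 = 241.
The largest integer below 241 is 240.

240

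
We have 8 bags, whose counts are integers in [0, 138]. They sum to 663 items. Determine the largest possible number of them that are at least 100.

6

With k values at 100 or above and the rest at least 0, the sum is at least 0 + 100k.
Since the sum is 663, we need 100k ≤ 663, i.e. k ≤ 6.
k = 6 is achieved by 6 values at 100 and 2 at 0, total 600; add 63 to one value (staying below 100) to reach 663.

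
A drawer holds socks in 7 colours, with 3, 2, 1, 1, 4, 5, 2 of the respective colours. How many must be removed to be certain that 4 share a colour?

In the worst case you take as many as possible of each colour without reaching 4: 3 + 2 + 1 + 1 + 3 + 3 + 2 = 15.
The next one must give 4 of some colour, so 15 + 1 = 16.

16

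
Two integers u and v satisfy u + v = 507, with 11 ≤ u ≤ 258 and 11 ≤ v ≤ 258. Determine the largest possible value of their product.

With u + v fixed, uv peaks when the two are closest together.
Taking u = 253 and v = 254 (both in [11, 258]) gives uv = 64262.

64262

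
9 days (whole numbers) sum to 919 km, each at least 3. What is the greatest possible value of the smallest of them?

102

The 9 values sum to 919, so their minimum is at most ⌊919/9⌋ = 102.
Equality holds with 8 values of 102 and 1 value of 103.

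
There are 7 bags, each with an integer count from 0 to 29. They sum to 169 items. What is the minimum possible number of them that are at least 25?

1

If only k of them are at least 25, the other 7 − k are at most 24, so the total is at most k·29 + (7 − k)·24.
This must reach 169, so k·29 + (7 − k)·24 ≥ 169, giving k ≥ 1.
Exactly 1 works: 1 value at 29 and 6 at 24 total 173; lower one of the high values by 4 (still ≥ 25) to hit 169.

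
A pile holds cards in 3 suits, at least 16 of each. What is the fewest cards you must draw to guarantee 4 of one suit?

10

In the worst case you draw 3 of each of the 3 suits: 3 × 3 = 9.
One more forces 4 of some suit, so 9 + 1 = 10.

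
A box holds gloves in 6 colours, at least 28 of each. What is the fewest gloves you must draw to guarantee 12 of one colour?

In the worst case you draw 11 of each of the 6 colours: 6 × 11 = 66.
One more forces 12 of some colour, so 66 + 1 = 67.

67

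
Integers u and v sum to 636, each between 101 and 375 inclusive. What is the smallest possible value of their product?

97875

For a fixed sum, uv is smallest when u and v are as far apart as possible.
The extreme feasible split is u = 261, v = 375, giving uv = 97875.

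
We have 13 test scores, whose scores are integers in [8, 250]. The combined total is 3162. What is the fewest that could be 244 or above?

Suppose at most 13 − j of them reach 244; then j values are ≤ 243 and the rest ≤ 250.
The total is then ≤ 243·j + 250·(13 − j) = 3250 − 7j. For this to be ≥ 3162 we need j ≤ 12, so at least 13 − 12 = 1 must reach 244.
Exactly 1 works: 1 value at 250 and 12 at 243 total 3166; lower one of the high values by 4 (still ≥ 244) to hit 3162.

1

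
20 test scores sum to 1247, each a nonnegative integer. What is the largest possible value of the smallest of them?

If every one of the 20 were at least 63, the total would be at least 20 × 63 = 1260 > 1247.
Equality holds with 13 values of 62 and 7 values of 63.

62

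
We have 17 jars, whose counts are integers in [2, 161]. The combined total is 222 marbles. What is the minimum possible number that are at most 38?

12

If only k of them are at most 38, the other 17 − k are at least 39, so the total is at least (17 − k)·39 + k·2.
This is ≤ 222, so (17 − k)·39 + 2k ≤ 222, which gives k ≥ 12.
Exactly 12 works: 12 values at 2 and 5 at 39 total 219; raise one of the low values by 3 (still ≤ 38) to hit 222.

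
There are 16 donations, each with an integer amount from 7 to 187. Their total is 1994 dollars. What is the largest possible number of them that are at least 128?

15

Suppose k of them are at least 128. Those contribute at least 128 each and the other 16 − k at least 7 each.
So the total is at least 128k + 7(16 − k) = 112 + 121k. This must be ≤ 1994, giving k ≤ 15.
k = 15 is achieved by 15 values at 128 and 1 at 7, total 1927; add 67 to one value (staying below 128) to reach 1994.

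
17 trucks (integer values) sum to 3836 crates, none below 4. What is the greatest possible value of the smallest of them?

The 17 values sum to 3836, so their minimum is at most ⌊3836/17⌋ = 225.
Equality holds with 6 values of 225 and 11 values of 226.

225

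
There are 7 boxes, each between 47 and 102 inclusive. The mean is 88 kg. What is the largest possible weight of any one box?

102

To make one box as large as possible, make the other 6 as small as possible.
The total is 7 × 88 = 616.
The other 6 contribute at least 6 × 47 = 282, leaving at most 616 − 282 = 334.
But each box is capped at 102, so the maximum is 102.
Achievable: one at 102 and the other 6 totalling 514, which fits since 6 × 47 ≤ 514 ≤ 6 × 102.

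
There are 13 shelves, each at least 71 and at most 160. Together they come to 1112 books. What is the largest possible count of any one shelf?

160

Maximizing one value means minimizing the remaining 12.
The other 12 contribute at least 12 × 71 = 852, leaving at most 1112 − 852 = 260.
But each shelf is capped at 160, so the maximum is 160.
Achievable: one at 160 and the other 12 totalling 952, which fits since 12 × 71 ≤ 952 ≤ 12 × 160.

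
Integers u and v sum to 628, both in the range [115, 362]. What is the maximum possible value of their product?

98596

With u + v fixed, uv peaks when the two are closest together.
Taking u = 314 and v = 314 (both in [115, 362]) gives uv = 98596.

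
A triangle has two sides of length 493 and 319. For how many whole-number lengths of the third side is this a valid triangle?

637

The triangle inequality gives |493 − 319| < c < 493 + 319, i.e. 174 < c < 812.
So c can be any integer from 175 to 811: 637 values.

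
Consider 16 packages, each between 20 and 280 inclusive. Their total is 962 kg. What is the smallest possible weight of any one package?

Minimizing one value means maximizing the remaining 15.
The other 15 can take up 15 × 280 = 4200 ≥ 962 − 20, so one package can sit at its floor of 20.
Achievable: one at 20 and the other 15 totalling 942, which fits since 15 × 20 ≤ 942 ≤ 15 × 280.

20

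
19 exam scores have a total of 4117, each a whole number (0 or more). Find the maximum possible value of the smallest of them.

If every one of the 19 were at least 217, the total would be at least 19 × 217 = 4123 > 4117.
Achievable: 6 of them at 216 and 13 at 217 total 4117.

216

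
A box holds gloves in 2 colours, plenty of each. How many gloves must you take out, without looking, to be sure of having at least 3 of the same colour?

5

You could draw 2 of every colour without reaching 3 of any — 4 in all.
One more forces 3 of some colour, so 4 + 1 = 5.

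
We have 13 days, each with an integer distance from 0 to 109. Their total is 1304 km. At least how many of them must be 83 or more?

9

Suppose at most 13 − j of them reach 83; then j values are ≤ 82 and the rest ≤ 109.
The total is then ≤ 82·j + 109·(13 − j) = 1417 − 27j. For this to be ≥ 1304 we need j ≤ 4, so at least 13 − 4 = 9 must reach 83.
Exactly 9 works: 9 values at 109 and 4 at 82 total 1309; lower one of the high values by 5 (still ≥ 83) to hit 1304.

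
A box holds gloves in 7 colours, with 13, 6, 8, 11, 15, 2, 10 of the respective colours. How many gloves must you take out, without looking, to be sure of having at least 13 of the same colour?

62

In the worst case you take as many as possible of each colour without reaching 13: 12 + 6 + 8 + 11 + 12 + 2 + 10 = 61.
The next one must give 13 of some colour, so 61 + 1 = 62.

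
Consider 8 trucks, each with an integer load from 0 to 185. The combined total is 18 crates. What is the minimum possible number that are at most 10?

7

Each value above 10 is at least 11, contributing at least 11 − 0 = 11 above the floor 0.
The sum exceeds the floor total 0 by 18, so at most ⌊18/11⌋ = 1 exceed 10, and at least 7 are ≤ 10.
Exactly 7 works: 7 values at 0 and 1 at 11 total 11; raise one of the low values by 7 (still ≤ 10) to hit 18.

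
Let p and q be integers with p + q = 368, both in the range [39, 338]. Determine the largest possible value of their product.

For a fixed sum, the product pq is largest when p and q are as close as possible.
Taking p = 184 and q = 184 (both in [39, 338]) gives pq = 33856.

33856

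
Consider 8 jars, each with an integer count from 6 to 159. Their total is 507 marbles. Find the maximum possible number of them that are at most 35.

Each value at 35 or below falls at least 159 − 35 = 124 short of the ceiling 159.
The ceiling total is 8 × 159 = 1272, and we need 507, so at most ⌊(1272 − 507)/124⌋ = 6 can be that low.
k = 6 is achieved by 6 values at 35 and 2 at 159, total 528; lower one of the 159's by 21 (still > 35) to reach 507.

6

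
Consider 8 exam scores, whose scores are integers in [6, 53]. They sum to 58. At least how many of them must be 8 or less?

Each value above 8 is at least 9, contributing at least 9 − 6 = 3 above the floor 6.
The sum exceeds the floor total 48 by 10, so at most ⌊10/3⌋ = 3 exceed 8, and at least 5 are ≤ 8.
Exactly 5 works: 5 values at 6 and 3 at 9 total 57; raise one of the low values by 1 (still ≤ 8) to hit 58.

5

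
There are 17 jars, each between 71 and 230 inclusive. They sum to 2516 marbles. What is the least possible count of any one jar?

Minimizing one value means maximizing the remaining 16.
The other 16 can take up 16 × 230 = 3680 ≥ 2516 − 71, so one jar can sit at its floor of 71.
Achievable: one at 71 and the other 16 totalling 2445, which fits since 16 × 71 ≤ 2445 ≤ 16 × 230.

71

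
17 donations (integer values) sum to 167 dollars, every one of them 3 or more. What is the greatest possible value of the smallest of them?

9

The 17 values sum to 167, so their minimum is at most ⌊167/17⌋ = 9.
Achievable: 3 of them at 9 and 14 at 10 total 167.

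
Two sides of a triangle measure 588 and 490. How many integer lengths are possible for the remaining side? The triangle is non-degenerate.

The triangle inequality gives |588 − 490| < c < 588 + 490, i.e. 98 < c < 1078.
So c can be any integer from 99 to 1077: 979 values.

979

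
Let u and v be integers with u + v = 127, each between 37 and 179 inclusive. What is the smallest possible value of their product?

Since u + v is fixed, pushing one of them to its bound minimizes the product.
At the endpoint u = 37, v = 127 − 37 = 90, so uv = 37 × 90 = 3330.

3330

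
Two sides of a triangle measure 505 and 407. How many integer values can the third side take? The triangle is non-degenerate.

The triangle inequality gives |505 − 407| < c < 505 + 407, i.e. 98 < c < 912.
So c can be any integer from 99 to 911: 813 values.

813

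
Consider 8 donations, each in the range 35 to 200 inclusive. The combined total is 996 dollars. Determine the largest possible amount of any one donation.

200

Maximizing one value means minimizing the remaining 7.
The other 7 contribute at least 7 × 35 = 245, leaving at most 996 − 245 = 751.
But each donation is capped at 200, so the maximum is 200.
Achievable: one at 200 and the other 7 totalling 796, which fits since 7 × 35 ≤ 796 ≤ 7 × 200.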